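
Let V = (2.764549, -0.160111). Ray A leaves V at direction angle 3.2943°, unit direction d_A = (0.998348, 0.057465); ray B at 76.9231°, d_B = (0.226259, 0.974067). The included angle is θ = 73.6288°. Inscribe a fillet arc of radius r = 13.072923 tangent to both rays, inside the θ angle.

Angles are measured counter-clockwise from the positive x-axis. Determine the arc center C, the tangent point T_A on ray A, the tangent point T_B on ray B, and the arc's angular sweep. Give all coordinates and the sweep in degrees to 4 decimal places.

center=(19.4502,13.8949) T_A=(20.2015,0.8436) T_B=(6.7163,16.8527) sweep=106.3712

bisector direction at 40.1087° = (0.764824,0.644240)
center distance |VC| = r/sin(θ/2) = 13.072923/sin(36.8144°) = 21.816391
C = V + |VC|·bis = (19.4502,13.8949)
T_A = V + ((C−V)·d_A)·d_A = V + 17.4658·d_A = (20.2015,0.8436)
T_B = V + ((C−V)·d_B)·d_B = V + 17.4658·d_B = (6.7163,16.8527)
sweep = 180° − θ = 106.3712°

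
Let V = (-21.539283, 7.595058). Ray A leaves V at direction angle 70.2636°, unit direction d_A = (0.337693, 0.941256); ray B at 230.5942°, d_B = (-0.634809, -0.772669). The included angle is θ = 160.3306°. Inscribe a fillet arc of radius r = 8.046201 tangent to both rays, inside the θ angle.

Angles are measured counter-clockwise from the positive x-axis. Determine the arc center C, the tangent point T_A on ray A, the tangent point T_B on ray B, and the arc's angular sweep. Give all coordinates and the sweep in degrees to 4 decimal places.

bisector direction at 150.4289° = (-0.869744,0.493503)
center distance |VC| = r/sin(θ/2) = 8.046201/sin(80.1653°) = 8.166206
C = V + |VC|·bis = (-28.6418,11.6251)
T_A = V + ((C−V)·d_A)·d_A = V + 1.3948·d_A = (-21.0683,8.9080)
T_B = V + ((C−V)·d_B)·d_B = V + 1.3948·d_B = (-22.4247,6.5173)
sweep = 180° − θ = 19.6694°

center=(-28.6418,11.6251) T_A=(-21.0683,8.9080) T_B=(-22.4247,6.5173) sweep=19.6694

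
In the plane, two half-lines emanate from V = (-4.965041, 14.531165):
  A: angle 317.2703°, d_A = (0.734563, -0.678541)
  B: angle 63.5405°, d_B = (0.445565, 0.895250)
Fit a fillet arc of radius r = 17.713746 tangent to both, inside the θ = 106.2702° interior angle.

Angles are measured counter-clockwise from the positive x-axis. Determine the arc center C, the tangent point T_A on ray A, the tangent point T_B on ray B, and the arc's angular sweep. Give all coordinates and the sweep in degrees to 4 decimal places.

center=(16.8116,18.5300) T_A=(4.7921,5.5182) T_B=(0.9534,26.4227) sweep=73.7298

bisector direction at 10.4054° = (0.983554,0.180612)
center distance |VC| = r/sin(θ/2) = 17.713746/sin(53.1351°) = 22.140734
C = V + |VC|·bis = (16.8116,18.5300)
T_A = V + ((C−V)·d_A)·d_A = V + 13.2829·d_A = (4.7921,5.5182)
T_B = V + ((C−V)·d_B)·d_B = V + 13.2829·d_B = (0.9534,26.4227)
sweep = 180° − θ = 73.7298°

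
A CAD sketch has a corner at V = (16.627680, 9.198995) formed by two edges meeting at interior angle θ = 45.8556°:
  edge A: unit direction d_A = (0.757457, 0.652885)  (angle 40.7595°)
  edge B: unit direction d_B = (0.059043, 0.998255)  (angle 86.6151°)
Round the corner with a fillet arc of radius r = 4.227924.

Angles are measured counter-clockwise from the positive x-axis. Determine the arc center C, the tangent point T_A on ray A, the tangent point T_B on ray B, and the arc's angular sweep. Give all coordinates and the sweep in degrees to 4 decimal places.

bisector direction at 63.6873° = (0.443270,0.896388)
center distance |VC| = r/sin(θ/2) = 4.227924/sin(22.9278°) = 10.852773
C = V + |VC|·bis = (21.4384,18.9273)
T_A = V + ((C−V)·d_A)·d_A = V + 9.9954·d_A = (24.1987,15.7248)
T_B = V + ((C−V)·d_B)·d_B = V + 9.9954·d_B = (17.2178,19.1769)
sweep = 180° − θ = 134.1444°

center=(21.4384,18.9273) T_A=(24.1987,15.7248) T_B=(17.2178,19.1769) sweep=134.1444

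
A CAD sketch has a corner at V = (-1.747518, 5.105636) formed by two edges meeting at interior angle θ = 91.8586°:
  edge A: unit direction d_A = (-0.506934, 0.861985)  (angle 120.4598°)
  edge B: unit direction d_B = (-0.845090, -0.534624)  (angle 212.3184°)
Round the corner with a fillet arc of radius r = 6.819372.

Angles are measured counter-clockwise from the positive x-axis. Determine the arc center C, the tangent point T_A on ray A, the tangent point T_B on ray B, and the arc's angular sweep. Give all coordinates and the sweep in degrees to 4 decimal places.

center=(-10.9723,7.3392) T_A=(-5.0941,10.7962) T_B=(-7.3265,1.5762) sweep=88.1414

bisector direction at 166.3891° = (-0.971916,0.235327)
center distance |VC| = r/sin(θ/2) = 6.819372/sin(45.9293°) = 9.491360
C = V + |VC|·bis = (-10.9723,7.3392)
T_A = V + ((C−V)·d_A)·d_A = V + 6.6017·d_A = (-5.0941,10.7962)
T_B = V + ((C−V)·d_B)·d_B = V + 6.6017·d_B = (-7.3265,1.5762)
sweep = 180° − θ = 88.1414°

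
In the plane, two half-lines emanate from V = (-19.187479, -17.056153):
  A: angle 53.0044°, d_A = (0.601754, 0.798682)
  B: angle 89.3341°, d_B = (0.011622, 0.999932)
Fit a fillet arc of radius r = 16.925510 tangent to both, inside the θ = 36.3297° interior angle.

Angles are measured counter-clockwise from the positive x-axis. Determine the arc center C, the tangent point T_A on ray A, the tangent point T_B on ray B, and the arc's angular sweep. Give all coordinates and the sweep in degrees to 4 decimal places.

bisector direction at 71.1693° = (0.322774,0.946476)
center distance |VC| = r/sin(θ/2) = 16.925510/sin(18.1649°) = 54.291573
C = V + |VC|·bis = (-1.6636,34.3295)
T_A = V + ((C−V)·d_A)·d_A = V + 51.5859·d_A = (11.8545,24.1445)
T_B = V + ((C−V)·d_B)·d_B = V + 51.5859·d_B = (-18.5880,34.5262)
sweep = 180° − θ = 143.6703°

center=(-1.6636,34.3295) T_A=(11.8545,24.1445) T_B=(-18.5880,34.5262) sweep=143.6703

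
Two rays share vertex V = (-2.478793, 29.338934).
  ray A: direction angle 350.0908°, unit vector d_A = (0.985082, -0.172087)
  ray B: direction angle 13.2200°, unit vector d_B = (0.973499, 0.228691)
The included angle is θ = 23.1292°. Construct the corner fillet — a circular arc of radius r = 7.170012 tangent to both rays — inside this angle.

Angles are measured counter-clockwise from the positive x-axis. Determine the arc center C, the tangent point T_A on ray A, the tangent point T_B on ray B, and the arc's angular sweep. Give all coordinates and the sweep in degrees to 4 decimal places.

bisector direction at 1.6554° = (0.999583,0.028888)
center distance |VC| = r/sin(θ/2) = 7.170012/sin(11.5646°) = 35.765536
C = V + |VC|·bis = (33.2718,30.3721)
T_A = V + ((C−V)·d_A)·d_A = V + 35.0395·d_A = (32.0379,23.3091)
T_B = V + ((C−V)·d_B)·d_B = V + 35.0395·d_B = (31.6321,37.3521)
sweep = 180° − θ = 156.8708°

center=(33.2718,30.3721) T_A=(32.0379,23.3091) T_B=(31.6321,37.3521) sweep=156.8708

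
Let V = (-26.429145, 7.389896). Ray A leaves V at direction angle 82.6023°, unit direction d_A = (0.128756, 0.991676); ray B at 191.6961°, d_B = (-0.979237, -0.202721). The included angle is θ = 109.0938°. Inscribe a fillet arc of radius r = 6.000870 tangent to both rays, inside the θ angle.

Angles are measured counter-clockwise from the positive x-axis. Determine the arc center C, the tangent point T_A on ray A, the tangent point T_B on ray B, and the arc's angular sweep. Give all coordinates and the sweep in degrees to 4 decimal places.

center=(-31.8299,12.3999) T_A=(-25.8790,11.6273) T_B=(-30.6134,6.5237) sweep=70.9062

bisector direction at 137.1492° = (-0.733127,0.680092)
center distance |VC| = r/sin(θ/2) = 6.000870/sin(54.5469°) = 7.366731
C = V + |VC|·bis = (-31.8299,12.3999)
T_A = V + ((C−V)·d_A)·d_A = V + 4.2730·d_A = (-25.8790,11.6273)
T_B = V + ((C−V)·d_B)·d_B = V + 4.2730·d_B = (-30.6134,6.5237)
sweep = 180° − θ = 70.9062°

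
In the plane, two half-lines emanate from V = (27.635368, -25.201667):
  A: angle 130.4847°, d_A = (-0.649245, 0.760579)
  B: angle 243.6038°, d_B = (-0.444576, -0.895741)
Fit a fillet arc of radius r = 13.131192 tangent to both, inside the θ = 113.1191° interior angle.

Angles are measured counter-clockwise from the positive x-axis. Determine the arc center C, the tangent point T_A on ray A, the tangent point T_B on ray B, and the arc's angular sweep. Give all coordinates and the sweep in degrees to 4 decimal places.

center=(12.0180,-27.1315) T_A=(22.0053,-18.6061) T_B=(23.7801,-32.9693) sweep=66.8809

bisector direction at 187.0443° = (-0.992452,-0.122636)
center distance |VC| = r/sin(θ/2) = 13.131192/sin(56.5596°) = 15.736174
C = V + |VC|·bis = (12.0180,-27.1315)
T_A = V + ((C−V)·d_A)·d_A = V + 8.6717·d_A = (22.0053,-18.6061)
T_B = V + ((C−V)·d_B)·d_B = V + 8.6717·d_B = (23.7801,-32.9693)
sweep = 180° − θ = 66.8809°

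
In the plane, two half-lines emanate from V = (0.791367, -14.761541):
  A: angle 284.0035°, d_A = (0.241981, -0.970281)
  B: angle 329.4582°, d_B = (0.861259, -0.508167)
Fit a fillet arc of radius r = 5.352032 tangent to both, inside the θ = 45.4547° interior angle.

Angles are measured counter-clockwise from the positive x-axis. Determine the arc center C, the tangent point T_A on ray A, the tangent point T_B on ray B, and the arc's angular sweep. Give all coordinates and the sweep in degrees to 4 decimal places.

bisector direction at 306.7309° = (0.598057,-0.801454)
center distance |VC| = r/sin(θ/2) = 5.352032/sin(22.7274°) = 13.852937
C = V + |VC|·bis = (9.0762,-25.8640)
T_A = V + ((C−V)·d_A)·d_A = V + 12.7773·d_A = (3.8832,-27.1591)
T_B = V + ((C−V)·d_B)·d_B = V + 12.7773·d_B = (11.7959,-21.2545)
sweep = 180° − θ = 134.5453°

center=(9.0762,-25.8640) T_A=(3.8832,-27.1591) T_B=(11.7959,-21.2545) sweep=134.5453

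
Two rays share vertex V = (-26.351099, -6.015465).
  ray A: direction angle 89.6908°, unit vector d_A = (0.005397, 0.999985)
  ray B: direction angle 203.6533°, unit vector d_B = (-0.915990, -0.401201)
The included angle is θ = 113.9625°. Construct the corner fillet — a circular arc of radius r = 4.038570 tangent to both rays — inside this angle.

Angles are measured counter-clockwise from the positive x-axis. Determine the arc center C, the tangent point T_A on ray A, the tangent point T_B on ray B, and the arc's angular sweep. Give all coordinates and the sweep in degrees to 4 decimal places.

bisector direction at 146.6721° = (-0.835539,0.549430)
center distance |VC| = r/sin(θ/2) = 4.038570/sin(56.9813°) = 4.816466
C = V + |VC|·bis = (-30.3754,-3.3692)
T_A = V + ((C−V)·d_A)·d_A = V + 2.6246·d_A = (-26.3369,-3.3909)
T_B = V + ((C−V)·d_B)·d_B = V + 2.6246·d_B = (-28.7552,-7.0684)
sweep = 180° − θ = 66.0375°

center=(-30.3754,-3.3692) T_A=(-26.3369,-3.3909) T_B=(-28.7552,-7.0684) sweep=66.0375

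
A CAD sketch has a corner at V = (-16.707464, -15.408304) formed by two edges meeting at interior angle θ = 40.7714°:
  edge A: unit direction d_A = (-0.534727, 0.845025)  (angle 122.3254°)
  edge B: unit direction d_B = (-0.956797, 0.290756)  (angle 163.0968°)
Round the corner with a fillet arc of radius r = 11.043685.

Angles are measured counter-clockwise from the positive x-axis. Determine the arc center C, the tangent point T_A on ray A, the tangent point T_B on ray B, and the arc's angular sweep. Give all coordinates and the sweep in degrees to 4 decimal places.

center=(-41.9308,3.7990) T_A=(-32.5986,9.7044) T_B=(-45.1418,-6.7675) sweep=139.2286

bisector direction at 142.7111° = (-0.795591,0.605834)
center distance |VC| = r/sin(θ/2) = 11.043685/sin(20.3857°) = 31.703924
C = V + |VC|·bis = (-41.9308,3.7990)
T_A = V + ((C−V)·d_A)·d_A = V + 29.7183·d_A = (-32.5986,9.7044)
T_B = V + ((C−V)·d_B)·d_B = V + 29.7183·d_B = (-45.1418,-6.7675)
sweep = 180° − θ = 139.2286°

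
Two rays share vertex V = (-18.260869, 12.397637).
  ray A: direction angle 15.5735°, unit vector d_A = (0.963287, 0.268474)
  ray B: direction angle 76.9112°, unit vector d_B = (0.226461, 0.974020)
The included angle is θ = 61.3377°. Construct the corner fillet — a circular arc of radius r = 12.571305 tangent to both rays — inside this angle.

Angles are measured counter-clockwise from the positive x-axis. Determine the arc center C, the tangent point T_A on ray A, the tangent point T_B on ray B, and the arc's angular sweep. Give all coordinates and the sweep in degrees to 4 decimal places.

bisector direction at 46.2424° = (0.691609,0.722272)
center distance |VC| = r/sin(θ/2) = 12.571305/sin(30.6688°) = 24.645976
C = V + |VC|·bis = (-1.2155,30.1987)
T_A = V + ((C−V)·d_A)·d_A = V + 21.1987·d_A = (2.1596,18.0890)
T_B = V + ((C−V)·d_B)·d_B = V + 21.1987·d_B = (-13.4602,33.0456)
sweep = 180° − θ = 118.6623°

center=(-1.2155,30.1987) T_A=(2.1596,18.0890) T_B=(-13.4602,33.0456) sweep=118.6623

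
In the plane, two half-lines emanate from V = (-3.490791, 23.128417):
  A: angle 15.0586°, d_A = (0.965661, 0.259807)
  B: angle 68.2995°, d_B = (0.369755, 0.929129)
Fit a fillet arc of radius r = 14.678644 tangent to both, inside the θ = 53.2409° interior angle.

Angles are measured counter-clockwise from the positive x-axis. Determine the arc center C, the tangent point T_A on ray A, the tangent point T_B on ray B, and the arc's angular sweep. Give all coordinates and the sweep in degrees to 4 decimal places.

bisector direction at 41.6790° = (0.746881,0.664957)
center distance |VC| = r/sin(θ/2) = 14.678644/sin(26.6205°) = 32.759112
C = V + |VC|·bis = (20.9764,44.9118)
T_A = V + ((C−V)·d_A)·d_A = V + 29.2865·d_A = (24.7900,30.7372)
T_B = V + ((C−V)·d_B)·d_B = V + 29.2865·d_B = (7.3380,50.3393)
sweep = 180° − θ = 126.7591°

center=(20.9764,44.9118) T_A=(24.7900,30.7372) T_B=(7.3380,50.3393) sweep=126.7591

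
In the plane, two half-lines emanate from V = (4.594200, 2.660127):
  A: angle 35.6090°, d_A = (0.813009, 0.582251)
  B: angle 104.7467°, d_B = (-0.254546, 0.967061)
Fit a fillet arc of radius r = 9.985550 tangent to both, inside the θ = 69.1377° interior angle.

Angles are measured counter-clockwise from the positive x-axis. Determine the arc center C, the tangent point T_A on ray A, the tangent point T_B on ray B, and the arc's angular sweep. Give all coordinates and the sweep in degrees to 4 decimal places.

center=(10.5620,19.2163) T_A=(16.3761,11.0979) T_B=(0.9054,16.6745) sweep=110.8623

bisector direction at 70.1779° = (0.339102,0.940750)
center distance |VC| = r/sin(θ/2) = 9.985550/sin(34.5688°) = 17.598903
C = V + |VC|·bis = (10.5620,19.2163)
T_A = V + ((C−V)·d_A)·d_A = V + 14.4917·d_A = (16.3761,11.0979)
T_B = V + ((C−V)·d_B)·d_B = V + 14.4917·d_B = (0.9054,16.6745)
sweep = 180° − θ = 110.8623°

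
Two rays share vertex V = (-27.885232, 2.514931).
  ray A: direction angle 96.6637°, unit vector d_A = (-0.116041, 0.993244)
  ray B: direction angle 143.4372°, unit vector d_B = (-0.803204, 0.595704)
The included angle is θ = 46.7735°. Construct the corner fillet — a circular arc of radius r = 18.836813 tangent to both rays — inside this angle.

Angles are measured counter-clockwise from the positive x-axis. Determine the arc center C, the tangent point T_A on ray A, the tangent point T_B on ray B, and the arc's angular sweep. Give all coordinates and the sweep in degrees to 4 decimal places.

center=(-51.6492,43.5918) T_A=(-32.9396,45.7776) T_B=(-62.8704,28.4620) sweep=133.2265

bisector direction at 120.0505° = (-0.500762,0.865585)
center distance |VC| = r/sin(θ/2) = 18.836813/sin(23.3867°) = 47.455585
C = V + |VC|·bis = (-51.6492,43.5918)
T_A = V + ((C−V)·d_A)·d_A = V + 43.5569·d_A = (-32.9396,45.7776)
T_B = V + ((C−V)·d_B)·d_B = V + 43.5569·d_B = (-62.8704,28.4620)
sweep = 180° − θ = 133.2265°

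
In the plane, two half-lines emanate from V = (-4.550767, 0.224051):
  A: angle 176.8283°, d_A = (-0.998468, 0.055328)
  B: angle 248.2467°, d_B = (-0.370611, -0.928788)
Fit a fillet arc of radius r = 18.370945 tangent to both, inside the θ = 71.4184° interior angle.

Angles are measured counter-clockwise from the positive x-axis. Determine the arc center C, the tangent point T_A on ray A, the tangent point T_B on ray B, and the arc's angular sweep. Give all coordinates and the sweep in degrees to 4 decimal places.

center=(-31.0853,-16.7047) T_A=(-30.0688,1.6381) T_B=(-14.0226,-23.5132) sweep=108.5816

bisector direction at 212.5375° = (-0.843040,-0.537851)
center distance |VC| = r/sin(θ/2) = 18.370945/sin(35.7092°) = 31.474797
C = V + |VC|·bis = (-31.0853,-16.7047)
T_A = V + ((C−V)·d_A)·d_A = V + 25.5572·d_A = (-30.0688,1.6381)
T_B = V + ((C−V)·d_B)·d_B = V + 25.5572·d_B = (-14.0226,-23.5132)
sweep = 180° − θ = 108.5816°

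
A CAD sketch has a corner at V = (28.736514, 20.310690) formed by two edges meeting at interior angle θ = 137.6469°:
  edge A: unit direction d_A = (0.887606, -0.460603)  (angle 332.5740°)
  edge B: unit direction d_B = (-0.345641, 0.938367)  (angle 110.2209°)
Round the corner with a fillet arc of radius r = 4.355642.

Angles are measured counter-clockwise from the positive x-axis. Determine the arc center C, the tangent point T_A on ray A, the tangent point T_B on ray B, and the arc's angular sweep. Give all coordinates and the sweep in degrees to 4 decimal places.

bisector direction at 41.3974° = (0.750141,0.661278)
center distance |VC| = r/sin(θ/2) = 4.355642/sin(68.8234°) = 4.671071
C = V + |VC|·bis = (32.2405,23.3996)
T_A = V + ((C−V)·d_A)·d_A = V + 1.6874·d_A = (30.2343,19.5335)
T_B = V + ((C−V)·d_B)·d_B = V + 1.6874·d_B = (28.1533,21.8941)
sweep = 180° − θ = 42.3531°

center=(32.2405,23.3996) T_A=(30.2343,19.5335) T_B=(28.1533,21.8941) sweep=42.3531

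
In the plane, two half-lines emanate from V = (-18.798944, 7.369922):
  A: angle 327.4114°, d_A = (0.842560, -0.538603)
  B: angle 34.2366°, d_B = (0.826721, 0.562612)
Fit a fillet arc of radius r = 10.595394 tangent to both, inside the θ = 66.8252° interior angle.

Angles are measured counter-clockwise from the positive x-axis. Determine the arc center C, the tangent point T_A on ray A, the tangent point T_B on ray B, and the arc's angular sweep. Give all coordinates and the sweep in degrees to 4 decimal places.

center=(0.4402,7.6466) T_A=(-5.2665,-1.2806) T_B=(-5.5209,16.4061) sweep=113.1748

bisector direction at 0.8240° = (0.999897,0.014381)
center distance |VC| = r/sin(θ/2) = 10.595394/sin(33.4126°) = 19.241112
C = V + |VC|·bis = (0.4402,7.6466)
T_A = V + ((C−V)·d_A)·d_A = V + 16.0611·d_A = (-5.2665,-1.2806)
T_B = V + ((C−V)·d_B)·d_B = V + 16.0611·d_B = (-5.5209,16.4061)
sweep = 180° − θ = 113.1748°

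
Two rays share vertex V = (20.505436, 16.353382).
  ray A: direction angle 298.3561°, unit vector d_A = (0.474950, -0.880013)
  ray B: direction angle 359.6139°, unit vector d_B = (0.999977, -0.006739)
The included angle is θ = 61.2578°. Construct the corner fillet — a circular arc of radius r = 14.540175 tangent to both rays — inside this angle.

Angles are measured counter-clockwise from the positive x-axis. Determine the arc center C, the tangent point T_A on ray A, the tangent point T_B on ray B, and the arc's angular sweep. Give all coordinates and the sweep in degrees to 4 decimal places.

bisector direction at 328.9850° = (0.857032,-0.515262)
center distance |VC| = r/sin(θ/2) = 14.540175/sin(30.6289°) = 28.539497
C = V + |VC|·bis = (44.9647,1.6481)
T_A = V + ((C−V)·d_A)·d_A = V + 24.5578·d_A = (32.1692,-5.2578)
T_B = V + ((C−V)·d_B)·d_B = V + 24.5578·d_B = (45.0627,16.1879)
sweep = 180° − θ = 118.7422°

center=(44.9647,1.6481) T_A=(32.1692,-5.2578) T_B=(45.0627,16.1879) sweep=118.7422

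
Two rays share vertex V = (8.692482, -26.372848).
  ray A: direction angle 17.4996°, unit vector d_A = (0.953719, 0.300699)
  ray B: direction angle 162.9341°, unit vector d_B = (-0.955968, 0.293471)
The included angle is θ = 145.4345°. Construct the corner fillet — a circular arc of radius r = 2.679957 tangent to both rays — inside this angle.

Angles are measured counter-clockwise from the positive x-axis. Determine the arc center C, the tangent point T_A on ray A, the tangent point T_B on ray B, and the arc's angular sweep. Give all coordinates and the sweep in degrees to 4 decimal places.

bisector direction at 90.2169° = (-0.003785,0.999993)
center distance |VC| = r/sin(θ/2) = 2.679957/sin(72.7173°) = 2.806678
C = V + |VC|·bis = (8.6819,-23.5662)
T_A = V + ((C−V)·d_A)·d_A = V + 0.8338·d_A = (9.4877,-26.1221)
T_B = V + ((C−V)·d_B)·d_B = V + 0.8338·d_B = (7.8954,-26.1281)
sweep = 180° − θ = 34.5655°

center=(8.6819,-23.5662) T_A=(9.4877,-26.1221) T_B=(7.8954,-26.1281) sweep=34.5655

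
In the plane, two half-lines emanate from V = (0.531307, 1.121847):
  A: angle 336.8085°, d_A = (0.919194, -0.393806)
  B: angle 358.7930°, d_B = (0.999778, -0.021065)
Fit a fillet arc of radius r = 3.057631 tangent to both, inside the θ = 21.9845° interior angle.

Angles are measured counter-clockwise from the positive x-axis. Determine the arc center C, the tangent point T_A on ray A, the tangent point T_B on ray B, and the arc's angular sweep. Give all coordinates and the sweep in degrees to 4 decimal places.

bisector direction at 347.8007° = (0.977419,-0.211312)
center distance |VC| = r/sin(θ/2) = 3.057631/sin(10.9923°) = 16.035723
C = V + |VC|·bis = (16.2049,-2.2667)
T_A = V + ((C−V)·d_A)·d_A = V + 15.7415·d_A = (15.0008,-5.0772)
T_B = V + ((C−V)·d_B)·d_B = V + 15.7415·d_B = (16.2693,0.7903)
sweep = 180° − θ = 158.0155°

center=(16.2049,-2.2667) T_A=(15.0008,-5.0772) T_B=(16.2693,0.7903) sweep=158.0155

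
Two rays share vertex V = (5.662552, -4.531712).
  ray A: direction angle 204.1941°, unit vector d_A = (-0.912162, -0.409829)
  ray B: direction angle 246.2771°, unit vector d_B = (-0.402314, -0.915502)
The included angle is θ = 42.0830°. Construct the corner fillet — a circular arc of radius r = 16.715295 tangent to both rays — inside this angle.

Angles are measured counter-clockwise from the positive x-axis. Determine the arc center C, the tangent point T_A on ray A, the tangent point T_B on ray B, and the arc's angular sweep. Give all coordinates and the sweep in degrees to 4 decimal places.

center=(-27.1212,-37.5862) T_A=(-33.9716,-22.3391) T_B=(-11.8183,-44.3109) sweep=137.9170

bisector direction at 225.2356° = (-0.704193,-0.710008)
center distance |VC| = r/sin(θ/2) = 16.715295/sin(21.0415°) = 46.554997
C = V + |VC|·bis = (-27.1212,-37.5862)
T_A = V + ((C−V)·d_A)·d_A = V + 43.4507·d_A = (-33.9716,-22.3391)
T_B = V + ((C−V)·d_B)·d_B = V + 43.4507·d_B = (-11.8183,-44.3109)
sweep = 180° − θ = 137.9170°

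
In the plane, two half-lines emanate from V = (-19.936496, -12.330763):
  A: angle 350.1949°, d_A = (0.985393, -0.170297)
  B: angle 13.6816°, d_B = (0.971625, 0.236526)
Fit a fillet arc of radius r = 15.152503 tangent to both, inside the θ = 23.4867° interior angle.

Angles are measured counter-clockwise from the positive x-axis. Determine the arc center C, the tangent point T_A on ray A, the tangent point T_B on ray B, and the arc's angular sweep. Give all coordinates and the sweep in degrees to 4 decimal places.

bisector direction at 1.9383° = (0.999428,0.033822)
center distance |VC| = r/sin(θ/2) = 15.152503/sin(11.7433°) = 74.449188
C = V + |VC|·bis = (54.4701,-9.8127)
T_A = V + ((C−V)·d_A)·d_A = V + 72.8909·d_A = (51.8897,-24.7439)
T_B = V + ((C−V)·d_B)·d_B = V + 72.8909·d_B = (50.8861,4.9098)
sweep = 180° − θ = 156.5133°

center=(54.4701,-9.8127) T_A=(51.8897,-24.7439) T_B=(50.8861,4.9098) sweep=156.5133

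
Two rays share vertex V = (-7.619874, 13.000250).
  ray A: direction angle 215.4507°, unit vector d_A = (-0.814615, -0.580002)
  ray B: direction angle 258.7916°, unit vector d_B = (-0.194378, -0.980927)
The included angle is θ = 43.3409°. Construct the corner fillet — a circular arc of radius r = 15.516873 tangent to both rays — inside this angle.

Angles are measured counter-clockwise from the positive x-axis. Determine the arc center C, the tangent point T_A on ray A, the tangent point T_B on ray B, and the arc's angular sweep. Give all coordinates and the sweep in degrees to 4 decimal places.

bisector direction at 237.1212° = (-0.542864,-0.839820)
center distance |VC| = r/sin(θ/2) = 15.516873/sin(21.6704°) = 42.020683
C = V + |VC|·bis = (-30.4314,-22.2896)
T_A = V + ((C−V)·d_A)·d_A = V + 39.0508·d_A = (-39.4312,-9.6493)
T_B = V + ((C−V)·d_B)·d_B = V + 39.0508·d_B = (-15.2105,-25.3057)
sweep = 180° − θ = 136.6591°

center=(-30.4314,-22.2896) T_A=(-39.4312,-9.6493) T_B=(-15.2105,-25.3057) sweep=136.6591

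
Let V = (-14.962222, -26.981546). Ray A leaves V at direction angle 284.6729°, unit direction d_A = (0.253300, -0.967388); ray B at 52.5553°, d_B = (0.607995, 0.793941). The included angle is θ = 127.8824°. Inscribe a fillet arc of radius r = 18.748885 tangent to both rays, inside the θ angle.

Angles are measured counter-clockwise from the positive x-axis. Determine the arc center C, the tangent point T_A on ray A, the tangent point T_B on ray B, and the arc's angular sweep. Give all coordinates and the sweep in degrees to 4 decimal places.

bisector direction at 348.6141° = (0.980320,-0.197416)
center distance |VC| = r/sin(θ/2) = 18.748885/sin(63.9412°) = 20.870503
C = V + |VC|·bis = (5.4975,-31.1017)
T_A = V + ((C−V)·d_A)·d_A = V + 9.1683·d_A = (-12.6399,-35.8508)
T_B = V + ((C−V)·d_B)·d_B = V + 9.1683·d_B = (-9.3880,-19.7025)
sweep = 180° − θ = 52.1176°

center=(5.4975,-31.1017) T_A=(-12.6399,-35.8508) T_B=(-9.3880,-19.7025) sweep=52.1176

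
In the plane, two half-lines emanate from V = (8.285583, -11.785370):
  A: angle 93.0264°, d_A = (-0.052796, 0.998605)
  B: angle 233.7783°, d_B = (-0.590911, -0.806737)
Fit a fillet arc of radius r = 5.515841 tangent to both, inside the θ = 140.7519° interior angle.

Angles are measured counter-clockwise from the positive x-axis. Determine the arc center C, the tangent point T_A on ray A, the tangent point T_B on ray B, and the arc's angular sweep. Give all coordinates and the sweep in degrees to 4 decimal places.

bisector direction at 163.4023° = (-0.958334,0.285649)
center distance |VC| = r/sin(θ/2) = 5.515841/sin(70.3760°) = 5.855976
C = V + |VC|·bis = (2.6736,-10.1126)
T_A = V + ((C−V)·d_A)·d_A = V + 1.9667·d_A = (8.1817,-9.8214)
T_B = V + ((C−V)·d_B)·d_B = V + 1.9667·d_B = (7.1234,-13.3720)
sweep = 180° − θ = 39.2481°

center=(2.6736,-10.1126) T_A=(8.1817,-9.8214) T_B=(7.1234,-13.3720) sweep=39.2481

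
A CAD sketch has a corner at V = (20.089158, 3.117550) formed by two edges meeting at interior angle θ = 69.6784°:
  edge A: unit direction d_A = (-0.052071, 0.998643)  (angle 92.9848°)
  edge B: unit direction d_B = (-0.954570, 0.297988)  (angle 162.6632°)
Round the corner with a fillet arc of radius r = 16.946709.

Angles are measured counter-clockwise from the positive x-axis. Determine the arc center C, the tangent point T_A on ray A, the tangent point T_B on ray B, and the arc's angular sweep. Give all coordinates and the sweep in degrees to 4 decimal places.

center=(1.8976,26.5496) T_A=(18.8214,27.4321) T_B=(-3.1523,10.3728) sweep=110.3216

bisector direction at 127.8240° = (-0.613238,0.789898)
center distance |VC| = r/sin(θ/2) = 16.946709/sin(34.8392°) = 29.664701
C = V + |VC|·bis = (1.8976,26.5496)
T_A = V + ((C−V)·d_A)·d_A = V + 24.3476·d_A = (18.8214,27.4321)
T_B = V + ((C−V)·d_B)·d_B = V + 24.3476·d_B = (-3.1523,10.3728)
sweep = 180° − θ = 110.3216°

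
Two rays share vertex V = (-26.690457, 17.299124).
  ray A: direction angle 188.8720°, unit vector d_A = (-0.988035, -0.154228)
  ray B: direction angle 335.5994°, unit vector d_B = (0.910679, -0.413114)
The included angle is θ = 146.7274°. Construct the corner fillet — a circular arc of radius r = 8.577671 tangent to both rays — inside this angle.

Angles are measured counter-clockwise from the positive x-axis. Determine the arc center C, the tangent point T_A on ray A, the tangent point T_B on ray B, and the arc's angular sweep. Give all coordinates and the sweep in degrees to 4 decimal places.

bisector direction at 262.2357° = (-0.135098,-0.990832)
center distance |VC| = r/sin(θ/2) = 8.577671/sin(73.3637°) = 8.952406
C = V + |VC|·bis = (-27.8999,8.4288)
T_A = V + ((C−V)·d_A)·d_A = V + 2.5630·d_A = (-29.2228,16.9038)
T_B = V + ((C−V)·d_B)·d_B = V + 2.5630·d_B = (-24.3564,16.2403)
sweep = 180° − θ = 33.2726°

center=(-27.8999,8.4288) T_A=(-29.2228,16.9038) T_B=(-24.3564,16.2403) sweep=33.2726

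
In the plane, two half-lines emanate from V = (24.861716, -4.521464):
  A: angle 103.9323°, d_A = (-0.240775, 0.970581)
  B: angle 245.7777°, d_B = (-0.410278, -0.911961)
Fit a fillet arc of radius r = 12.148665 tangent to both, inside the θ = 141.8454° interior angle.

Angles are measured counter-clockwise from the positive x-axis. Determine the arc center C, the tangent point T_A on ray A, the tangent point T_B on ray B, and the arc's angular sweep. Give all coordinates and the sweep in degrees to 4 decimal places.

center=(12.0588,-3.3687) T_A=(23.8501,-0.4436) T_B=(23.1379,-8.3530) sweep=38.1546

bisector direction at 174.8550° = (-0.995971,0.089677)
center distance |VC| = r/sin(θ/2) = 12.148665/sin(70.9227°) = 12.854663
C = V + |VC|·bis = (12.0588,-3.3687)
T_A = V + ((C−V)·d_A)·d_A = V + 4.2015·d_A = (23.8501,-0.4436)
T_B = V + ((C−V)·d_B)·d_B = V + 4.2015·d_B = (23.1379,-8.3530)
sweep = 180° − θ = 38.1546°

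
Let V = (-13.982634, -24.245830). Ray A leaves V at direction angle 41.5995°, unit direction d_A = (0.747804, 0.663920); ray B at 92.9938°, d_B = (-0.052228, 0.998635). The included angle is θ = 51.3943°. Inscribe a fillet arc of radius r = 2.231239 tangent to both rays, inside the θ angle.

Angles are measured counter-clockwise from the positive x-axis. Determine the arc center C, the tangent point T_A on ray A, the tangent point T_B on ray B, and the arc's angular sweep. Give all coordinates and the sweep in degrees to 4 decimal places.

bisector direction at 67.2966° = (0.385960,0.922516)
center distance |VC| = r/sin(θ/2) = 2.231239/sin(25.6972°) = 5.145677
C = V + |VC|·bis = (-11.9966,-19.4989)
T_A = V + ((C−V)·d_A)·d_A = V + 4.6368·d_A = (-10.5152,-21.1674)
T_B = V + ((C−V)·d_B)·d_B = V + 4.6368·d_B = (-14.2248,-19.6154)
sweep = 180° − θ = 128.6057°

center=(-11.9966,-19.4989) T_A=(-10.5152,-21.1674) T_B=(-14.2248,-19.6154) sweep=128.6057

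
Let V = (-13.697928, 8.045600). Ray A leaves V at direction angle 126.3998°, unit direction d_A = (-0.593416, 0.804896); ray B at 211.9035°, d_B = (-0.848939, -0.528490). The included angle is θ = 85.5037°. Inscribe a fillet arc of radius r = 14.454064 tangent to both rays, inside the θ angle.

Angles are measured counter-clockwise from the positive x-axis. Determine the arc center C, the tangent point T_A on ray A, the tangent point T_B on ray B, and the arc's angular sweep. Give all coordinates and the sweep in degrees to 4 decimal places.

center=(-34.6102,12.0531) T_A=(-22.9762,20.6304) T_B=(-26.9714,-0.2175) sweep=94.4963

bisector direction at 169.1516° = (-0.982129,0.188210)
center distance |VC| = r/sin(θ/2) = 14.454064/sin(42.7518°) = 21.292786
C = V + |VC|·bis = (-34.6102,12.0531)
T_A = V + ((C−V)·d_A)·d_A = V + 15.6353·d_A = (-22.9762,20.6304)
T_B = V + ((C−V)·d_B)·d_B = V + 15.6353·d_B = (-26.9714,-0.2175)
sweep = 180° − θ = 94.4963°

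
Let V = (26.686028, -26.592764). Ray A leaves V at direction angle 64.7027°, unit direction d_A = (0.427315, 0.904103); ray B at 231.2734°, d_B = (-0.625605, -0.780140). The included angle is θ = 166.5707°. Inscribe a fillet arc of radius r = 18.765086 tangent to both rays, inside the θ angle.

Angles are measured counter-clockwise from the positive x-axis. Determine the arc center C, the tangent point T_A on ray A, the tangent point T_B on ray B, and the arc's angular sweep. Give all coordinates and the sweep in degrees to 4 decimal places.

bisector direction at 147.9880° = (-0.847938,0.530096)
center distance |VC| = r/sin(θ/2) = 18.765086/sin(83.2853°) = 18.894689
C = V + |VC|·bis = (10.6645,-16.5768)
T_A = V + ((C−V)·d_A)·d_A = V + 2.2093·d_A = (27.6301,-24.5954)
T_B = V + ((C−V)·d_B)·d_B = V + 2.2093·d_B = (25.3039,-28.3163)
sweep = 180° − θ = 13.4293°

center=(10.6645,-16.5768) T_A=(27.6301,-24.5954) T_B=(25.3039,-28.3163) sweep=13.4293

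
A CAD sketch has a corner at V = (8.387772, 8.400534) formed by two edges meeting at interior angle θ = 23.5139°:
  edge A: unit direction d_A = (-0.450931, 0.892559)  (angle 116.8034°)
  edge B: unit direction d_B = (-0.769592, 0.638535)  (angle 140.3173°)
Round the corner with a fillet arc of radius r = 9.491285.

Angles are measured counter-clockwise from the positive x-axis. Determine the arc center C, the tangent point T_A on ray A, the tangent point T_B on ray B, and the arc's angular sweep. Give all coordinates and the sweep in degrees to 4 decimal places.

bisector direction at 128.5603° = (-0.623339,0.781952)
center distance |VC| = r/sin(θ/2) = 9.491285/sin(11.7569°) = 46.580592
C = V + |VC|·bis = (-20.6477,44.8243)
T_A = V + ((C−V)·d_A)·d_A = V + 45.6034·d_A = (-12.1762,49.1042)
T_B = V + ((C−V)·d_B)·d_B = V + 45.6034·d_B = (-26.7082,37.5199)
sweep = 180° − θ = 156.4861°

center=(-20.6477,44.8243) T_A=(-12.1762,49.1042) T_B=(-26.7082,37.5199) sweep=156.4861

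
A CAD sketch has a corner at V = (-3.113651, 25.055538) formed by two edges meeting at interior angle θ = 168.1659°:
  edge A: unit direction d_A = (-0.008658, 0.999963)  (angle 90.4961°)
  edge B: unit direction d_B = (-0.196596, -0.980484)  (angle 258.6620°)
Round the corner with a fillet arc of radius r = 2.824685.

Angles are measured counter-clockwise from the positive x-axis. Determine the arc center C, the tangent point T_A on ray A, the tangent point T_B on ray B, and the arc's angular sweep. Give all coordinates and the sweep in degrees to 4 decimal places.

bisector direction at 174.5790° = (-0.995527,0.094472)
center distance |VC| = r/sin(θ/2) = 2.824685/sin(84.0829°) = 2.839815
C = V + |VC|·bis = (-5.9408,25.3238)
T_A = V + ((C−V)·d_A)·d_A = V + 0.2928·d_A = (-3.1162,25.3483)
T_B = V + ((C−V)·d_B)·d_B = V + 0.2928·d_B = (-3.1712,24.7685)
sweep = 180° − θ = 11.8341°

center=(-5.9408,25.3238) T_A=(-3.1162,25.3483) T_B=(-3.1712,24.7685) sweep=11.8341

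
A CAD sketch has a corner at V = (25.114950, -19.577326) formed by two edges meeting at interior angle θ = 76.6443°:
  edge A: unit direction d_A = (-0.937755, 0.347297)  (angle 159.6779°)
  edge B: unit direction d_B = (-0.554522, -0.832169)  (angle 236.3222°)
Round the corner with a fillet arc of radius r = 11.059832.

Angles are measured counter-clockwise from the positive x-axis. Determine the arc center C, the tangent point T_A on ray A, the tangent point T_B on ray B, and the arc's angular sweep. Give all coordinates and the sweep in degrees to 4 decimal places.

bisector direction at 198.0000° = (-0.951056,-0.309018)
center distance |VC| = r/sin(θ/2) = 11.059832/sin(38.3222°) = 17.836069
C = V + |VC|·bis = (8.1518,-25.0890)
T_A = V + ((C−V)·d_A)·d_A = V + 13.9931·d_A = (11.9929,-14.7176)
T_B = V + ((C−V)·d_B)·d_B = V + 13.9931·d_B = (17.3555,-31.2219)
sweep = 180° − θ = 103.3557°

center=(8.1518,-25.0890) T_A=(11.9929,-14.7176) T_B=(17.3555,-31.2219) sweep=103.3557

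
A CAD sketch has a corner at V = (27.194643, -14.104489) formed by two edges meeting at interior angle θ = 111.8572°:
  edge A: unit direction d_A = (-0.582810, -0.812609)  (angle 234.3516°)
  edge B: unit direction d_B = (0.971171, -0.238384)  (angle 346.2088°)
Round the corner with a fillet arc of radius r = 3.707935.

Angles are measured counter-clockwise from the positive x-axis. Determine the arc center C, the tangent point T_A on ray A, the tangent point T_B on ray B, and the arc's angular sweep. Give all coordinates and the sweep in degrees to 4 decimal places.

center=(28.7462,-18.3033) T_A=(25.7331,-16.1423) T_B=(29.6301,-14.7023) sweep=68.1428

bisector direction at 290.2802° = (0.346612,-0.938009)
center distance |VC| = r/sin(θ/2) = 3.707935/sin(55.9286°) = 4.476344
C = V + |VC|·bis = (28.7462,-18.3033)
T_A = V + ((C−V)·d_A)·d_A = V + 2.5078·d_A = (25.7331,-16.1423)
T_B = V + ((C−V)·d_B)·d_B = V + 2.5078·d_B = (29.6301,-14.7023)
sweep = 180° − θ = 68.1428°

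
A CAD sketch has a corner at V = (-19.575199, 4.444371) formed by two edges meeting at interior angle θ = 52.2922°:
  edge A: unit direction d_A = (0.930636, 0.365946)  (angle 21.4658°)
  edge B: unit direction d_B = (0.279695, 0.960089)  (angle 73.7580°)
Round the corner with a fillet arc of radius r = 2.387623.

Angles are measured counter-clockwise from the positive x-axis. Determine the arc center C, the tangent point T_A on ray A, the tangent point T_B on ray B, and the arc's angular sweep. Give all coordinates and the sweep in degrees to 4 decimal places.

center=(-15.9225,8.4463) T_A=(-15.0487,6.2243) T_B=(-18.2148,9.1141) sweep=127.7078

bisector direction at 47.6119° = (0.674149,0.738595)
center distance |VC| = r/sin(θ/2) = 2.387623/sin(26.1461°) = 5.418269
C = V + |VC|·bis = (-15.9225,8.4463)
T_A = V + ((C−V)·d_A)·d_A = V + 4.8638·d_A = (-15.0487,6.2243)
T_B = V + ((C−V)·d_B)·d_B = V + 4.8638·d_B = (-18.2148,9.1141)
sweep = 180° − θ = 127.7078°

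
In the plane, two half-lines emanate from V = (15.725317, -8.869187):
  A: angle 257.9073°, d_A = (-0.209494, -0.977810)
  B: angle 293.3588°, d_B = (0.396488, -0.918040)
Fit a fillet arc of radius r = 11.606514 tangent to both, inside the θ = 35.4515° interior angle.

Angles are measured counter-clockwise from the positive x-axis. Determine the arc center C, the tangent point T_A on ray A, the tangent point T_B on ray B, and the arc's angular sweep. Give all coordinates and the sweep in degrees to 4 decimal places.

bisector direction at 275.6331° = (0.098157,-0.995171)
center distance |VC| = r/sin(θ/2) = 11.606514/sin(17.7258°) = 38.121491
C = V + |VC|·bis = (19.4672,-46.8066)
T_A = V + ((C−V)·d_A)·d_A = V + 36.3117·d_A = (8.1182,-44.3751)
T_B = V + ((C−V)·d_B)·d_B = V + 36.3117·d_B = (30.1225,-42.2047)
sweep = 180° − θ = 144.5485°

center=(19.4672,-46.8066) T_A=(8.1182,-44.3751) T_B=(30.1225,-42.2047) sweep=144.5485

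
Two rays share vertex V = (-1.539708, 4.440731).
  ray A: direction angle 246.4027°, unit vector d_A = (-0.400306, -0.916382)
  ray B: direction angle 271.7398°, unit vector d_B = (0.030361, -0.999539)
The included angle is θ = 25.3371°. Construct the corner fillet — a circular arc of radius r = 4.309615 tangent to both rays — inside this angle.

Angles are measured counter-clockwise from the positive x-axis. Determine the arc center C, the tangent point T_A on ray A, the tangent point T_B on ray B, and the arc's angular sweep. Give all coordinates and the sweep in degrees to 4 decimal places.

bisector direction at 259.0713° = (-0.189588,-0.981864)
center distance |VC| = r/sin(θ/2) = 4.309615/sin(12.6685°) = 19.650729
C = V + |VC|·bis = (-5.2653,-14.8536)
T_A = V + ((C−V)·d_A)·d_A = V + 19.1723·d_A = (-9.2145,-13.1284)
T_B = V + ((C−V)·d_B)·d_B = V + 19.1723·d_B = (-0.9576,-14.7228)
sweep = 180° − θ = 154.6629°

center=(-5.2653,-14.8536) T_A=(-9.2145,-13.1284) T_B=(-0.9576,-14.7228) sweep=154.6629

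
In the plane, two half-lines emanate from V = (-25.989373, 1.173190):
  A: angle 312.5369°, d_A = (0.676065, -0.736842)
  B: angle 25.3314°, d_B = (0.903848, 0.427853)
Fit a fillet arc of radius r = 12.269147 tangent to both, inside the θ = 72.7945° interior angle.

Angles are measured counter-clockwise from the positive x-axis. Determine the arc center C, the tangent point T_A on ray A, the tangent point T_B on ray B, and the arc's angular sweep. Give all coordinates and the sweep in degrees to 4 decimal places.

center=(-5.6971,-2.7954) T_A=(-14.7375,-11.0902) T_B=(-10.9465,8.2940) sweep=107.2055

bisector direction at 348.9341° = (0.981407,-0.191937)
center distance |VC| = r/sin(θ/2) = 12.269147/sin(36.3972°) = 20.676703
C = V + |VC|·bis = (-5.6971,-2.7954)
T_A = V + ((C−V)·d_A)·d_A = V + 16.6431·d_A = (-14.7375,-11.0902)
T_B = V + ((C−V)·d_B)·d_B = V + 16.6431·d_B = (-10.9465,8.2940)
sweep = 180° − θ = 107.2055°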